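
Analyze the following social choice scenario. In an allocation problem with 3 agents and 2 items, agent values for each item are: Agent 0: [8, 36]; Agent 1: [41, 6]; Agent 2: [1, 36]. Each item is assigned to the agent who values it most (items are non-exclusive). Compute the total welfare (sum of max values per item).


Step 1: For each item, find the maximum value among all agents.
Step 2: Item 0 -> Agent 1 (value 41)
Step 3: Item 1 -> Agent 0 (value 36)
Step 4: Total welfare = 41 + 36 = 77

77


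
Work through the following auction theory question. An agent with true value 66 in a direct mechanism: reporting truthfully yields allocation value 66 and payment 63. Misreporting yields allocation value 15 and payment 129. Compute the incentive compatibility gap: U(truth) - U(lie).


Step 1: U(truth) = value - payment = 66 - 63 = 3
Step 2: U(lie) = allocation - payment = 15 - 129 = -114
Step 3: IC gap = 3 - (-114) = 117

117


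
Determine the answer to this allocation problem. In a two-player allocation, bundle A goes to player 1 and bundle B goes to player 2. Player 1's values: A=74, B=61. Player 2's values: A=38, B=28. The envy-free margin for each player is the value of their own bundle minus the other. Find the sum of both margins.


Step 1: Player 1's margin = v1(A) - v1(B) = 74 - 61 = 13
Step 2: Player 2's margin = v2(B) - v2(A) = 28 - 38 = -10
Step 3: Total margin = 13 + -10 = 3

3


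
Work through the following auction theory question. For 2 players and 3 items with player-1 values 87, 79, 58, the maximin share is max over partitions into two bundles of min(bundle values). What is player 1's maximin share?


Step 1: Item values = 87, 79, 58
Step 2: Enumerate all 2-bundle partitions and take the smaller bundle:
  Partition 1: {87} vs {79,58} -> bundles 87, 137; min = 87
  Partition 2: {79} vs {87,58} -> bundles 79, 145; min = 79
  Partition 3: {58} vs {87,79} -> bundles 58, 166; min = 58
Step 3: MMS = max(87, 79, 58) = 87

87


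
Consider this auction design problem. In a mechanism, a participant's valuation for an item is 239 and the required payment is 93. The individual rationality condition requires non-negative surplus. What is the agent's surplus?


Step 1: Surplus = value - payment = 239 - 93 = 146
Step 2: IR is satisfied (surplus >= 0)

146


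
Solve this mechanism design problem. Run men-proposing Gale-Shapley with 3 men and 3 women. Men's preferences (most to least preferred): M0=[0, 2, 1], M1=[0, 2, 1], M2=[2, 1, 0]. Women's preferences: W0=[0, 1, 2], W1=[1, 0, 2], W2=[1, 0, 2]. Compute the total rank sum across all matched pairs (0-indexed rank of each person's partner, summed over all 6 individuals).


Step 1: Run Gale-Shapley (men propose, women hold best offer):
  M0 proposes to W0; she accepts
  M1 proposes to W0; rejected
  M1 proposes to W2; she accepts
  M2 proposes to W2; rejected
  M2 proposes to W1; she accepts
Step 2: Final matching: W0-M0, W1-M2, W2-M1
Step 3: 0-indexed ranks (man's rank of his match, then woman's): 0 + 0 + 1 + 2 + 1 + 0
Step 4: Total rank sum = 4

4


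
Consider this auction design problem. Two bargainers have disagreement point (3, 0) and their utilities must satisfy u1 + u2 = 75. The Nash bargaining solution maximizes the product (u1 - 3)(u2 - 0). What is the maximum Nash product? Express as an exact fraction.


Step 1: The Nash solution splits surplus symmetrically above the disagreement point
Step 2: u1 = (total + d1 - d2)/2 = (75 + 3 - 0)/2 = 39
Step 3: u2 = (total - d1 + d2)/2 = (75 - 3 + 0)/2 = 36
Step 4: Nash product = (39 - 3) * (36 - 0)
Step 5: = 36 * 36 = 1296

1296


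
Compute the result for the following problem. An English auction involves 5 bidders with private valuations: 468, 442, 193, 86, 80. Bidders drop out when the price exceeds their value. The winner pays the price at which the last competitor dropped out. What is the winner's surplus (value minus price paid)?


Step 1: Identify the highest value: 468
Step 2: Identify the second-highest value: 442
Step 3: The final price = second-highest value = 442
Step 4: Surplus = 468 - 442 = 26

26


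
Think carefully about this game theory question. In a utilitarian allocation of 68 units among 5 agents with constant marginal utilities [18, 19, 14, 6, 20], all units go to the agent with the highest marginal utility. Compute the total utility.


Step 1: The marginal utilities are [18, 19, 14, 6, 20]
Step 2: The highest marginal utility is 20
Step 3: All 68 units go to that agent
Step 4: Total utility = 20 * 68 = 1360

1360


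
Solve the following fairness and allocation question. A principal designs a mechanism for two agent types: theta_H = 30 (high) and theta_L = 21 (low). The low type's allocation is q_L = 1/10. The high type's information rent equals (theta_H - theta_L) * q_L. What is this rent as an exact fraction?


Step 1: theta_H - theta_L = 30 - 21 = 9
Step 2: Information rent = (theta_H - theta_L) * q_L
Step 3: = 9 * 1/10
Step 4: = 9/10

9/10


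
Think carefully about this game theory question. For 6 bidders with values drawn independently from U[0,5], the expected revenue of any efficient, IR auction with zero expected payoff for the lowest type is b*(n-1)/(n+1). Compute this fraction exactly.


Step 1: By Revenue Equivalence, expected revenue = b*(n-1)/(n+1)
Step 2: Substituting n = 6, b = 5
Step 3: Revenue = 5*(6-1)/(6+1) = 5*5/7
Step 4: Revenue = 25/7

25/7


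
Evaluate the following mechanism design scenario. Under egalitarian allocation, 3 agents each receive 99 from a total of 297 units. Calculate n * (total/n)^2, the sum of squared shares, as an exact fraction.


Step 1: Each agent's share = 297/3 = 99
Step 2: Square of each share = (99)^2 = 9801
Step 3: Sum of squares = 3 * 9801 = 29403

29403


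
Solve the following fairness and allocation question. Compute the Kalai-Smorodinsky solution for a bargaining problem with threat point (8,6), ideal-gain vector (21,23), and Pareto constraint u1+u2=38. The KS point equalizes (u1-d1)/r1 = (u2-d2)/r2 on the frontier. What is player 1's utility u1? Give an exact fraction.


Step 1: At the KS point, (u1-d1)/r1 = (u2-d2)/r2 = t and u1+u2 = 38
Step 2: u1 = d1 + r1*t and u2 = d2 + r2*t, so (d1 + r1*t) + (d2 + r2*t) = 38
Step 3: t = (38 - 8 - 6)/(21 + 23) = 24/44 = 6/11
Step 4: u1 = d1 + r1*t = 8 + 21 * 6/11 = 214/11
Step 5: (Check: u2 = d2 + r2*t = 204/11; u1+u2 = 214/11 + 204/11 = 38, on the frontier.)

214/11


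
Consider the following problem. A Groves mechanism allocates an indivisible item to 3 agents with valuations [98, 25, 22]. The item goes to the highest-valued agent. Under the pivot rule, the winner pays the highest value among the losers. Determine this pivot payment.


Step 1: The efficient winner is agent 0 with value 98
Step 2: Other agents' values: [25, 22]
Step 3: Pivot payment = max(others) = 25
Step 4: The winner pays 25

25


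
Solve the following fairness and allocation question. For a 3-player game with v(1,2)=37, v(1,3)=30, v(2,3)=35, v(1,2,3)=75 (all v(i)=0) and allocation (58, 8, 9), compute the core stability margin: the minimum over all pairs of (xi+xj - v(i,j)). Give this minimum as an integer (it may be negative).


Step 1: Slack for coalition (1,2): x1+x2 - v12 = 66 - 37 = 29
Step 2: Slack for coalition (1,3): x1+x3 - v13 = 67 - 30 = 37
Step 3: Slack for coalition (2,3): x2+x3 - v23 = 17 - 35 = -18
Step 4: Minimum slack = min(29, 37, -18) = -18, attained by (2,3); coalition (2,3) can block (slack < 0), so the allocation is not in the core

-18


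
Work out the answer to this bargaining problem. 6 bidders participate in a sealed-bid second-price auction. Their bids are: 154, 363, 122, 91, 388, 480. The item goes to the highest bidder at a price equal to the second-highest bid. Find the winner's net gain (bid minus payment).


Step 1: Sort bids in descending order: 480, 388, 363, 154, 122, 91
Step 2: The winning bid is the highest: 480
Step 3: The payment equals the second-highest bid: 388
Step 4: Surplus = winner's bid - payment = 480 - 388 = 92

92


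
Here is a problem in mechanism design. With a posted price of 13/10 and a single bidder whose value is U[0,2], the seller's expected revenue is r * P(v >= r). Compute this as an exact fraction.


Step 1: Posted price r = 13/10, value support [0,2]
Step 2: P(v >= r) = (2 - 13/10)/2 = 7/20
Step 3: Expected revenue = r * P(v >= r) = 13/10 * 7/20
Step 4: Revenue = 91/200

91/200


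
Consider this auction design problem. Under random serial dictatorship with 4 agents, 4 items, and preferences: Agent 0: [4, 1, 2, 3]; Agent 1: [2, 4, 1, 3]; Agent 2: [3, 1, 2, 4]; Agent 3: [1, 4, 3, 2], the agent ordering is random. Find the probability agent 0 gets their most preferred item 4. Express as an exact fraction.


Step 1: Agent 0 wants item 4
Step 2: There are 24 possible orderings of agents
Step 3: In 24 orderings, agent 0 gets item 4
Step 4: Probability = 24/24 = 1

1


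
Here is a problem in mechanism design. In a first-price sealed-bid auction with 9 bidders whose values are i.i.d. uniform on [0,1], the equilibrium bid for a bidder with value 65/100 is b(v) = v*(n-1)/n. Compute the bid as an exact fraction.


Step 1: The symmetric BNE bidding function is b(v) = v * (n-1) / n
Step 2: Substitute v = 13/20 and n = 9
Step 3: b = 13/20 * 8/9
Step 4: b = 26/45

26/45


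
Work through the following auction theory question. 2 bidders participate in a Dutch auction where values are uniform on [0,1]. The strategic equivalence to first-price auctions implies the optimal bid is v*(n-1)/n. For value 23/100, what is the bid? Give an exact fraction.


Step 1: Dutch auctions are strategically equivalent to first-price auctions
Step 2: The equilibrium bid is b(v) = v*(n-1)/n
Step 3: b = 23/100 * 1/2
Step 4: b = 23/200

23/200


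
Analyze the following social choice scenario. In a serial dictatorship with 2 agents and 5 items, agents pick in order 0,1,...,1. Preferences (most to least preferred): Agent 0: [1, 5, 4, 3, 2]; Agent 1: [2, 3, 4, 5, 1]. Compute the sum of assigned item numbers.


Step 1: Agent 0 picks item 1
Step 2: Agent 1 picks item 2
Step 3: Sum = 1 + 2 = 3

3


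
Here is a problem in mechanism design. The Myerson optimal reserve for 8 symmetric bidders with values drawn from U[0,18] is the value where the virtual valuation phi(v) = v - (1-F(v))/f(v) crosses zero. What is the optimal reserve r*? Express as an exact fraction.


Step 1: For U[0,18], F(v) = v/18 and f(v) = 1/18
Step 2: phi(v) = v - (1 - v/18)/(1/18) = v - (18 - v) = 2v - 18
Step 3: Set phi(r*) = 0: 2r* - 18 = 0
Step 4: r* = 18/2 = 9 (the number of bidders n = 8 does not enter)

9


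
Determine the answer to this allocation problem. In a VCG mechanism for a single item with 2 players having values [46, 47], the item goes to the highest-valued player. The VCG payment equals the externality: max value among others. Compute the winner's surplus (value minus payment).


Step 1: The winner is the agent with the highest value: agent 1 with value 47
Step 2: Values of other agents: [46]
Step 3: VCG payment = max of others' values = 46
Step 4: Surplus = 47 - 46 = 1

1


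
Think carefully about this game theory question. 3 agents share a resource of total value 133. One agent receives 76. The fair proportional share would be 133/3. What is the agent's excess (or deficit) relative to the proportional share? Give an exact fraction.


Step 1: Proportional share = 133/3
Step 2: Agent's actual allocation = 76
Step 3: Excess = 76 - 133/3 = 95/3

95/3


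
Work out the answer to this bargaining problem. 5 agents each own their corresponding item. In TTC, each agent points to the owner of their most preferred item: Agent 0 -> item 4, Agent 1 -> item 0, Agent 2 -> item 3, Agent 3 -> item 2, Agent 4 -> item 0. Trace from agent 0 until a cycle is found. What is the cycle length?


Step 1: Trace the pointer graph from agent 0: 0 -> 4 -> 0
Step 2: A cycle is detected when we revisit agent 0
Step 3: The cycle is: 0 -> 4 -> 0
Step 4: Cycle length = 2

2


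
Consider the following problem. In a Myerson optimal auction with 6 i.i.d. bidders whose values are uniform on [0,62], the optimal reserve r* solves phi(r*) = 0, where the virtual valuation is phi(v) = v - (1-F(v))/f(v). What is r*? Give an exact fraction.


Step 1: For U[0,62], F(v) = v/62 and f(v) = 1/62
Step 2: phi(v) = v - (1 - v/62)/(1/62) = v - (62 - v) = 2v - 62
Step 3: Set phi(r*) = 0: 2r* - 62 = 0
Step 4: r* = 62/2 = 31 (the number of bidders n = 6 does not enter)

31


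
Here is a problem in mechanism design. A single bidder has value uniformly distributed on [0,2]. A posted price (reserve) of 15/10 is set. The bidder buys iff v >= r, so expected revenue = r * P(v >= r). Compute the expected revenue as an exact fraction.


Step 1: Posted price r = 3/2, value support [0,2]
Step 2: P(v >= r) = (2 - 3/2)/2 = 1/4
Step 3: Expected revenue = r * P(v >= r) = 3/2 * 1/4
Step 4: Revenue = 3/8

3/8


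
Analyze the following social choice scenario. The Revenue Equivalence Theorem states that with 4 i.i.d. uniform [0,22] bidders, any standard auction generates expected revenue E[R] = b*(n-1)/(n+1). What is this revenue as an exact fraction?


Step 1: By Revenue Equivalence, expected revenue = b*(n-1)/(n+1)
Step 2: Substituting n = 4, b = 22
Step 3: Revenue = 22*(4-1)/(4+1) = 22*3/5
Step 4: Revenue = 66/5

66/5


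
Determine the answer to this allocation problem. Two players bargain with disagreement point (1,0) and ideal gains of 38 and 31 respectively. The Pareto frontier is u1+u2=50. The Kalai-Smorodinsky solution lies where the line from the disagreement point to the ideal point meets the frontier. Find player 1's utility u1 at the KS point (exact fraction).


Step 1: At the KS point, (u1-d1)/r1 = (u2-d2)/r2 = t and u1+u2 = 50
Step 2: u1 = d1 + r1*t and u2 = d2 + r2*t, so (d1 + r1*t) + (d2 + r2*t) = 50
Step 3: t = (50 - 1 - 0)/(38 + 31) = 49/69
Step 4: u1 = d1 + r1*t = 1 + 38 * 49/69 = 1931/69
Step 5: (Check: u2 = d2 + r2*t = 1519/69; u1+u2 = 1931/69 + 1519/69 = 50, on the frontier.)

1931/69


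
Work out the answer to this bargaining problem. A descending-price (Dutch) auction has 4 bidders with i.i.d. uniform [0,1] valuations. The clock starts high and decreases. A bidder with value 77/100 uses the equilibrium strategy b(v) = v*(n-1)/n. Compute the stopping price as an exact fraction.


Step 1: Dutch auctions are strategically equivalent to first-price auctions
Step 2: The equilibrium bid is b(v) = v*(n-1)/n
Step 3: b = 77/100 * 3/4
Step 4: b = 231/400

231/400


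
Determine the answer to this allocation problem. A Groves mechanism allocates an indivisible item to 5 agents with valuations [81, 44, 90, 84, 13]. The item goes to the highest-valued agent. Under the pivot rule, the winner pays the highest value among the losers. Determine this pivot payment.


Step 1: The efficient winner is agent 2 with value 90
Step 2: Other agents' values: [81, 44, 84, 13]
Step 3: Pivot payment = max(others) = 84
Step 4: The winner pays 84

84


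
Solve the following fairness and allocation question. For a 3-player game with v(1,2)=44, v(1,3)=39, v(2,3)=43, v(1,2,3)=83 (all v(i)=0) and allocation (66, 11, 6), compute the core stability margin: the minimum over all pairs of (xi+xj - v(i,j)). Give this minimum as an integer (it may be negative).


Step 1: Slack for coalition (1,2): x1+x2 - v12 = 77 - 44 = 33
Step 2: Slack for coalition (1,3): x1+x3 - v13 = 72 - 39 = 33
Step 3: Slack for coalition (2,3): x2+x3 - v23 = 17 - 43 = -26
Step 4: Minimum slack = min(33, 33, -26) = -26, attained by (2,3); coalition (2,3) can block (slack < 0), so the allocation is not in the core

-26


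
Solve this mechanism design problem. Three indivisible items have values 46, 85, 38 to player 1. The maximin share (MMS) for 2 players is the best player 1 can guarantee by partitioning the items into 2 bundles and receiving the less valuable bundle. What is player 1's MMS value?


Step 1: Item values = 46, 85, 38
Step 2: Enumerate all 2-bundle partitions and take the smaller bundle:
  Partition 1: {46} vs {85,38} -> bundles 46, 123; min = 46
  Partition 2: {85} vs {46,38} -> bundles 85, 84; min = 84
  Partition 3: {38} vs {46,85} -> bundles 38, 131; min = 38
Step 3: MMS = max(46, 84, 38) = 84

84


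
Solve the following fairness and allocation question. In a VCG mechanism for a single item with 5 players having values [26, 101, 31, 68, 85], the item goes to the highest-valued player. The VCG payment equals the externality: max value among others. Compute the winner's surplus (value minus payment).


Step 1: The winner is the agent with the highest value: agent 1 with value 101
Step 2: Values of other agents: [26, 31, 68, 85]
Step 3: VCG payment = max of others' values = 85
Step 4: Surplus = 101 - 85 = 16

16


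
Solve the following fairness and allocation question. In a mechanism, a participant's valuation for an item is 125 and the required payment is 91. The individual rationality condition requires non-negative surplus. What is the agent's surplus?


Step 1: Surplus = value - payment = 125 - 91 = 34
Step 2: IR is satisfied (surplus >= 0)

34


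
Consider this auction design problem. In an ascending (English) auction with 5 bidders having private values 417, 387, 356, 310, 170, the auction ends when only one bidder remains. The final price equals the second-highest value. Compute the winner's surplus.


Step 1: Identify the highest value: 417
Step 2: Identify the second-highest value: 387
Step 3: The final price = second-highest value = 387
Step 4: Surplus = 417 - 387 = 30

30


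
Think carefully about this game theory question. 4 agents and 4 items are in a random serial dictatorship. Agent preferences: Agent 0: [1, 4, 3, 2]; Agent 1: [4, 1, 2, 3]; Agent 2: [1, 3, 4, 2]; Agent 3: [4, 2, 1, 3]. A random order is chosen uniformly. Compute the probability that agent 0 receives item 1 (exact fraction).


Step 1: Agent 0 wants item 1
Step 2: There are 24 possible orderings of agents
Step 3: In 11 orderings, agent 0 gets item 1
Step 4: Probability = 11/24

11/24


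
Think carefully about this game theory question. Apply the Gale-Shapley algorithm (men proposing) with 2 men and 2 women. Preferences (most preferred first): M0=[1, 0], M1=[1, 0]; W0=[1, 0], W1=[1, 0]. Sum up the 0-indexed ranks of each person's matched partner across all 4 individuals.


Step 1: Run Gale-Shapley (men propose, women hold best offer):
  M0 proposes to W1; she accepts
  M1 proposes to W1; she switches from M0
  M0 proposes to W0; she accepts
Step 2: Final matching: W0-M0, W1-M1
Step 3: 0-indexed ranks (man's rank of his match, then woman's): 1 + 1 + 0 + 0
Step 4: Total rank sum = 2

2


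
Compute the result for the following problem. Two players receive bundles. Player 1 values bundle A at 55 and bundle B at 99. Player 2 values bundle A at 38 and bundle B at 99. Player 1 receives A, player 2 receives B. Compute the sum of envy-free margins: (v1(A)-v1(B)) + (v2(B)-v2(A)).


Step 1: Player 1's margin = v1(A) - v1(B) = 55 - 99 = -44
Step 2: Player 2's margin = v2(B) - v2(A) = 99 - 38 = 61
Step 3: Total margin = -44 + 61 = 17

17


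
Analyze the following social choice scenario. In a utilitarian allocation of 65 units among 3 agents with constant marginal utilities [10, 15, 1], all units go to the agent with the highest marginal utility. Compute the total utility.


Step 1: The marginal utilities are [10, 15, 1]
Step 2: The highest marginal utility is 15
Step 3: All 65 units go to that agent
Step 4: Total utility = 15 * 65 = 975

975


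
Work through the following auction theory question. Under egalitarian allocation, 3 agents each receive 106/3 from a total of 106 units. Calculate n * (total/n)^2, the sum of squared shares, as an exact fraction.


Step 1: Each agent's share = 106/3
Step 2: Square of each share = (106/3)^2 = 11236/9
Step 3: Sum of squares = 3 * 11236/9 = 11236/3

11236/3


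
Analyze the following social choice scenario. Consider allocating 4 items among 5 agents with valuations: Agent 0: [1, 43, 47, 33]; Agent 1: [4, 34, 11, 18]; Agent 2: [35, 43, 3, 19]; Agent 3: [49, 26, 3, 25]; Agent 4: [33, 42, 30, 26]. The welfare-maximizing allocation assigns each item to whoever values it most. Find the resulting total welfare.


Step 1: For each item, find the maximum value among all agents.
Step 2: Item 0 -> Agent 3 (value 49)
Step 3: Item 1 -> Agent 0 (value 43)
Step 4: Item 2 -> Agent 0 (value 47)
Step 5: Item 3 -> Agent 0 (value 33)
Step 6: Total welfare = 49 + 43 + 47 + 33 = 172

172


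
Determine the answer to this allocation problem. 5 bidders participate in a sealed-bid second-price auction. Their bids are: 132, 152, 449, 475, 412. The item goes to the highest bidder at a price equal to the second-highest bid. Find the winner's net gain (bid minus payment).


Step 1: Sort bids in descending order: 475, 449, 412, 152, 132
Step 2: The winning bid is the highest: 475
Step 3: The payment equals the second-highest bid: 449
Step 4: Surplus = winner's bid - payment = 475 - 449 = 26

26


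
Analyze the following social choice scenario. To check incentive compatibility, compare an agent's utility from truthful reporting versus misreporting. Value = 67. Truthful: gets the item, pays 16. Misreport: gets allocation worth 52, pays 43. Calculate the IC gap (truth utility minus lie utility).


Step 1: U(truth) = value - payment = 67 - 16 = 51
Step 2: U(lie) = allocation - payment = 52 - 43 = 9
Step 3: IC gap = 51 - 9 = 42

42


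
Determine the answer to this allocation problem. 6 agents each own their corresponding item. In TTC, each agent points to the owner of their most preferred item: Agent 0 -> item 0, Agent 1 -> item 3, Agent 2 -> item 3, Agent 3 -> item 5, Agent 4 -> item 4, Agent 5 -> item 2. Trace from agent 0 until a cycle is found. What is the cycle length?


Step 1: Trace the pointer graph from agent 0: 0 -> 0
Step 2: A cycle is detected when we revisit agent 0
Step 3: The cycle is: 0 -> 0
Step 4: Cycle length = 1

1


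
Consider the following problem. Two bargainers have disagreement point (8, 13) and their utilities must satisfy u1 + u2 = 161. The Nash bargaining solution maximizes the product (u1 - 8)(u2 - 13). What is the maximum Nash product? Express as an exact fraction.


Step 1: The Nash solution splits surplus symmetrically above the disagreement point
Step 2: u1 = (total + d1 - d2)/2 = (161 + 8 - 13)/2 = 78
Step 3: u2 = (total - d1 + d2)/2 = (161 - 8 + 13)/2 = 83
Step 4: Nash product = (78 - 8) * (83 - 13)
Step 5: = 70 * 70 = 4900

4900


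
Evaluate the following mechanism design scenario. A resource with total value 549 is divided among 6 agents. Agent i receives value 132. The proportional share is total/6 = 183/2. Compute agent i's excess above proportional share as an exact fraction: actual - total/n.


Step 1: Proportional share = 549/6 = 183/2
Step 2: Agent's actual allocation = 132
Step 3: Excess = 132 - 183/2 = 81/2

81/2


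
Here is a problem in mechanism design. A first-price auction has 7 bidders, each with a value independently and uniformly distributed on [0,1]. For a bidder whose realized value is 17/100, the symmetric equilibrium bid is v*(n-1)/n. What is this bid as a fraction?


Step 1: The symmetric BNE bidding function is b(v) = v * (n-1) / n
Step 2: Substitute v = 17/100 and n = 7
Step 3: b = 17/100 * 6/7
Step 4: b = 51/350

51/350


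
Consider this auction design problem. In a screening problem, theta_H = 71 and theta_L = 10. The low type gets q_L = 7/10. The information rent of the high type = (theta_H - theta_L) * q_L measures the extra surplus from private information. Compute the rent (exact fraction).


Step 1: theta_H - theta_L = 71 - 10 = 61
Step 2: Information rent = (theta_H - theta_L) * q_L
Step 3: = 61 * 7/10
Step 4: = 427/10

427/10


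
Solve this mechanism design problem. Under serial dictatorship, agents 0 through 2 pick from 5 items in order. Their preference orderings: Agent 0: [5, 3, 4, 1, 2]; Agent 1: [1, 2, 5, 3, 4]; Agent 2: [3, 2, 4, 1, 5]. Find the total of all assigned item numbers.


Step 1: Agent 0 picks item 5
Step 2: Agent 1 picks item 1
Step 3: Agent 2 picks item 3
Step 4: Sum = 5 + 1 + 3 = 9

9


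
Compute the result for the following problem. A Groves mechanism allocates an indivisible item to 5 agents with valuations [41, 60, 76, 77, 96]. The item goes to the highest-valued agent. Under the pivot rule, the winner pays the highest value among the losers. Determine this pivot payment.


Step 1: The efficient winner is agent 4 with value 96
Step 2: Other agents' values: [41, 60, 76, 77]
Step 3: Pivot payment = max(others) = 77
Step 4: The winner pays 77

77


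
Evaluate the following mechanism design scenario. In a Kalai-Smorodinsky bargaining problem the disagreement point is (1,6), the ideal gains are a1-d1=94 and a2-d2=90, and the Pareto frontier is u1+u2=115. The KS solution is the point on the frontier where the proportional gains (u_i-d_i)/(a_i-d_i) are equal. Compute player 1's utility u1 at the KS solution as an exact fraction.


Step 1: At the KS point, (u1-d1)/r1 = (u2-d2)/r2 = t and u1+u2 = 115
Step 2: u1 = d1 + r1*t and u2 = d2 + r2*t, so (d1 + r1*t) + (d2 + r2*t) = 115
Step 3: t = (115 - 1 - 6)/(94 + 90) = 108/184 = 27/46
Step 4: u1 = d1 + r1*t = 1 + 94 * 27/46 = 1292/23
Step 5: (Check: u2 = d2 + r2*t = 1353/23; u1+u2 = 1292/23 + 1353/23 = 115, on the frontier.)

1292/23


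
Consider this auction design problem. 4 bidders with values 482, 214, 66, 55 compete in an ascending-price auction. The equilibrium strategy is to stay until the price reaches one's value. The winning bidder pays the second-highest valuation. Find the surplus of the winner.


Step 1: Identify the highest value: 482
Step 2: Identify the second-highest value: 214
Step 3: The final price = second-highest value = 214
Step 4: Surplus = 482 - 214 = 268

268


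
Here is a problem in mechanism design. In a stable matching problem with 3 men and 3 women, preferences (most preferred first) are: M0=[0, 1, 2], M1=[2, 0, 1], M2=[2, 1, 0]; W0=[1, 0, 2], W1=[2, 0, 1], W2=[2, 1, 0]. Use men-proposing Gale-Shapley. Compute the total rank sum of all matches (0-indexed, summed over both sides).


Step 1: Run Gale-Shapley (men propose, women hold best offer):
  M0 proposes to W0; she accepts
  M1 proposes to W2; she accepts
  M2 proposes to W2; she switches from M1
  M1 proposes to W0; she switches from M0
  M0 proposes to W1; she accepts
Step 2: Final matching: W0-M1, W1-M0, W2-M2
Step 3: 0-indexed ranks (man's rank of his match, then woman's): 1 + 0 + 1 + 1 + 0 + 0
Step 4: Total rank sum = 3

3


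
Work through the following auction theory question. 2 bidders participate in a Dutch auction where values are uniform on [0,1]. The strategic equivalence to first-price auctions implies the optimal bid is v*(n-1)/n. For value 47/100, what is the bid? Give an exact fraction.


Step 1: Dutch auctions are strategically equivalent to first-price auctions
Step 2: The equilibrium bid is b(v) = v*(n-1)/n
Step 3: b = 47/100 * 1/2
Step 4: b = 47/200

47/200


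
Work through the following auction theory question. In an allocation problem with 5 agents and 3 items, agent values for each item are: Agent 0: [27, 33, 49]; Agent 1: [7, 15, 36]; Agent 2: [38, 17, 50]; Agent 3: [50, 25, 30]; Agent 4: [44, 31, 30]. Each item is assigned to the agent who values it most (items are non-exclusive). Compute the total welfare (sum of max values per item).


Step 1: For each item, find the maximum value among all agents.
Step 2: Item 0 -> Agent 3 (value 50)
Step 3: Item 1 -> Agent 0 (value 33)
Step 4: Item 2 -> Agent 2 (value 50)
Step 5: Total welfare = 50 + 33 + 50 = 133

133


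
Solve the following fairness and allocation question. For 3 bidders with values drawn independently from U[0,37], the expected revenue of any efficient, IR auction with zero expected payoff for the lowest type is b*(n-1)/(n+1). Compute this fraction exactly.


Step 1: By Revenue Equivalence, expected revenue = b*(n-1)/(n+1)
Step 2: Substituting n = 3, b = 37
Step 3: Revenue = 37*(3-1)/(3+1) = 37*2/4
Step 4: Revenue = 74/4 = 37/2

37/2


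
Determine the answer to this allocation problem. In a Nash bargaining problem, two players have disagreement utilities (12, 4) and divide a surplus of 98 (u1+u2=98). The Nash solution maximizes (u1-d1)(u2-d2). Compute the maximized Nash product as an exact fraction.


Step 1: The Nash solution splits surplus symmetrically above the disagreement point
Step 2: u1 = (total + d1 - d2)/2 = (98 + 12 - 4)/2 = 53
Step 3: u2 = (total - d1 + d2)/2 = (98 - 12 + 4)/2 = 45
Step 4: Nash product = (53 - 12) * (45 - 4)
Step 5: = 41 * 41 = 1681

1681


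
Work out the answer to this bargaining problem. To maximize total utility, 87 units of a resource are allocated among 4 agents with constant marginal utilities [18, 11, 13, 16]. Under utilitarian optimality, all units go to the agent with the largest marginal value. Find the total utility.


Step 1: The marginal utilities are [18, 11, 13, 16]
Step 2: The highest marginal utility is 18
Step 3: All 87 units go to that agent
Step 4: Total utility = 18 * 87 = 1566

1566


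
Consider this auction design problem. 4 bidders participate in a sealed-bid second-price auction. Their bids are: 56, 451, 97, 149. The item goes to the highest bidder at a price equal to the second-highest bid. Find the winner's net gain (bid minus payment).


Step 1: Sort bids in descending order: 451, 149, 97, 56
Step 2: The winning bid is the highest: 451
Step 3: The payment equals the second-highest bid: 149
Step 4: Surplus = winner's bid - payment = 451 - 149 = 302

302


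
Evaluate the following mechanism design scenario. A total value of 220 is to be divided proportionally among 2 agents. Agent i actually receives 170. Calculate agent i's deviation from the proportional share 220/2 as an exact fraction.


Step 1: Proportional share = 220/2 = 110
Step 2: Agent's actual allocation = 170
Step 3: Excess = 170 - 110 = 60

60


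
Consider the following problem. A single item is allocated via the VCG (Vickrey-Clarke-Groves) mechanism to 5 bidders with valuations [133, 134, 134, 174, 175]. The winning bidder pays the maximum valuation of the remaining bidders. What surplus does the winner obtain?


Step 1: The winner is the agent with the highest value: agent 4 with value 175
Step 2: Values of other agents: [133, 134, 134, 174]
Step 3: VCG payment = max of others' values = 174
Step 4: Surplus = 175 - 174 = 1

1


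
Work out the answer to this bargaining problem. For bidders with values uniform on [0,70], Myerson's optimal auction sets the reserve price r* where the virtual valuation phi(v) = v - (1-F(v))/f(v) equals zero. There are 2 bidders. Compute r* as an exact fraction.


Step 1: For U[0,70], F(v) = v/70 and f(v) = 1/70
Step 2: phi(v) = v - (1 - v/70)/(1/70) = v - (70 - v) = 2v - 70
Step 3: Set phi(r*) = 0: 2r* - 70 = 0
Step 4: r* = 70/2 = 35 (the number of bidders n = 2 does not enter)

35


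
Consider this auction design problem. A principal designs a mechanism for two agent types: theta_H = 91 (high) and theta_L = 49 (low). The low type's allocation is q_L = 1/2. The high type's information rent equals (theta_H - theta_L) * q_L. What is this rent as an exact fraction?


Step 1: theta_H - theta_L = 91 - 49 = 42
Step 2: Information rent = (theta_H - theta_L) * q_L
Step 3: = 42 * 1/2
Step 4: = 21

21


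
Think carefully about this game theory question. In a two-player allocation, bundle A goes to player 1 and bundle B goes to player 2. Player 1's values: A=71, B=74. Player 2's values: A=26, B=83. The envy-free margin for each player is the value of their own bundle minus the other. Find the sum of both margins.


Step 1: Player 1's margin = v1(A) - v1(B) = 71 - 74 = -3
Step 2: Player 2's margin = v2(B) - v2(A) = 83 - 26 = 57
Step 3: Total margin = -3 + 57 = 54

54


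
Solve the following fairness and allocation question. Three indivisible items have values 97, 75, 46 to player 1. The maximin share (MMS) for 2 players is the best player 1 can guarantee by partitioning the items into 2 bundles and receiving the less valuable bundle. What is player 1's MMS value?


Step 1: Item values = 97, 75, 46
Step 2: Enumerate all 2-bundle partitions and take the smaller bundle:
  Partition 1: {97} vs {75,46} -> bundles 97, 121; min = 97
  Partition 2: {75} vs {97,46} -> bundles 75, 143; min = 75
  Partition 3: {46} vs {97,75} -> bundles 46, 172; min = 46
Step 3: MMS = max(97, 75, 46) = 97

97


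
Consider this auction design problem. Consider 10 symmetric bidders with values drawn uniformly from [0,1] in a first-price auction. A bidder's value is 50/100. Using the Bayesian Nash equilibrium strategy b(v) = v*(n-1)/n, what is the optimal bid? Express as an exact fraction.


Step 1: The symmetric BNE bidding function is b(v) = v * (n-1) / n
Step 2: Substitute v = 1/2 and n = 10
Step 3: b = 1/2 * 9/10
Step 4: b = 9/20

9/20


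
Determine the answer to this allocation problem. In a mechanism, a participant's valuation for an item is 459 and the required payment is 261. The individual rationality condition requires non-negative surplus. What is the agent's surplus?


Step 1: Surplus = value - payment = 459 - 261 = 198
Step 2: IR is satisfied (surplus >= 0)

198


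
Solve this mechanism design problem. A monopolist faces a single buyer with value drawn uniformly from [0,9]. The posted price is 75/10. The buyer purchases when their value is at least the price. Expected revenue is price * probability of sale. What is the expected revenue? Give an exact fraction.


Step 1: Posted price r = 15/2, value support [0,9]
Step 2: P(v >= r) = (9 - 15/2)/9 = 1/6
Step 3: Expected revenue = r * P(v >= r) = 15/2 * 1/6
Step 4: Revenue = 5/4

5/4


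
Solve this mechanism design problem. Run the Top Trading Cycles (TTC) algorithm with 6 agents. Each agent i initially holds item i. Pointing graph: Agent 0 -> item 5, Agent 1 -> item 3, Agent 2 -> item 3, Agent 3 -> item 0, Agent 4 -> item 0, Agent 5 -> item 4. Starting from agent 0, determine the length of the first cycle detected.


Step 1: Trace the pointer graph from agent 0: 0 -> 5 -> 4 -> 0
Step 2: A cycle is detected when we revisit agent 0
Step 3: The cycle is: 0 -> 5 -> 4 -> 0
Step 4: Cycle length = 3

3


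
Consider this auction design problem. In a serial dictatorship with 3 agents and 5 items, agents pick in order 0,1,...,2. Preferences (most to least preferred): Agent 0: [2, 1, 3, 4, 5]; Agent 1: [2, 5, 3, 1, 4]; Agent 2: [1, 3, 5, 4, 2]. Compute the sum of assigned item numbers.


Step 1: Agent 0 picks item 2
Step 2: Agent 1 picks item 5
Step 3: Agent 2 picks item 1
Step 4: Sum = 2 + 5 + 1 = 8

8


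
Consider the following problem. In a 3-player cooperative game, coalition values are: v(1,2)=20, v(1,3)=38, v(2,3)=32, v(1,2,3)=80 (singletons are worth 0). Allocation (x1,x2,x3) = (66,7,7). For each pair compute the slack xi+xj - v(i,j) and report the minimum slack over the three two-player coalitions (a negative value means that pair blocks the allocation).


Step 1: Slack for coalition (1,2): x1+x2 - v12 = 73 - 20 = 53
Step 2: Slack for coalition (1,3): x1+x3 - v13 = 73 - 38 = 35
Step 3: Slack for coalition (2,3): x2+x3 - v23 = 14 - 32 = -18
Step 4: Minimum slack = min(53, 35, -18) = -18, attained by (2,3); coalition (2,3) can block (slack < 0), so the allocation is not in the core

-18


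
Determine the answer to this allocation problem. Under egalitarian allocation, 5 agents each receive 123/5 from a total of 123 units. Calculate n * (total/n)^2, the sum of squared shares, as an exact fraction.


Step 1: Each agent's share = 123/5
Step 2: Square of each share = (123/5)^2 = 15129/25
Step 3: Sum of squares = 5 * 15129/25 = 15129/5

15129/5


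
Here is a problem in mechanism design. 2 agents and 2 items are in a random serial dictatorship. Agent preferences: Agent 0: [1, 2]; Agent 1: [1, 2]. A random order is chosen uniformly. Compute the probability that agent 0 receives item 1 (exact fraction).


Step 1: Agent 0 wants item 1
Step 2: There are 2 possible orderings of agents
Step 3: In 1 orderings, agent 0 gets item 1
Step 4: Probability = 1/2

1/2


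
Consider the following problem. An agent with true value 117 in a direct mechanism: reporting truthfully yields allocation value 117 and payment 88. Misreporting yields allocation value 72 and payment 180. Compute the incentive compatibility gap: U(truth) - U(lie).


Step 1: U(truth) = value - payment = 117 - 88 = 29
Step 2: U(lie) = allocation - payment = 72 - 180 = -108
Step 3: IC gap = 29 - (-108) = 137

137


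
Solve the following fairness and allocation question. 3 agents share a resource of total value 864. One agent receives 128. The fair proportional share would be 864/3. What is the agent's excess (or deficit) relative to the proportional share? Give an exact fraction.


Step 1: Proportional share = 864/3 = 288
Step 2: Agent's actual allocation = 128
Step 3: Excess = 128 - 288 = -160

-160


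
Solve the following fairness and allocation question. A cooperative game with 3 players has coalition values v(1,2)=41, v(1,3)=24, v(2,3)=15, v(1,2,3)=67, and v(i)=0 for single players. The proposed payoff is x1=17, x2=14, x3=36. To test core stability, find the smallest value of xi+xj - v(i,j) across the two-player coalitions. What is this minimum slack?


Step 1: Slack for coalition (1,2): x1+x2 - v12 = 31 - 41 = -10
Step 2: Slack for coalition (1,3): x1+x3 - v13 = 53 - 24 = 29
Step 3: Slack for coalition (2,3): x2+x3 - v23 = 50 - 15 = 35
Step 4: Minimum slack = min(-10, 29, 35) = -10, attained by (1,2); coalition (1,2) can block (slack < 0), so the allocation is not in the core

-10


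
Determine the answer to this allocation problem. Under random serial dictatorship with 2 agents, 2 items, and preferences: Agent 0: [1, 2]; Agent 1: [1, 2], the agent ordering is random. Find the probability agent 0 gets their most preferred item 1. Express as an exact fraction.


Step 1: Agent 0 wants item 1
Step 2: There are 2 possible orderings of agents
Step 3: In 1 orderings, agent 0 gets item 1
Step 4: Probability = 1/2

1/2


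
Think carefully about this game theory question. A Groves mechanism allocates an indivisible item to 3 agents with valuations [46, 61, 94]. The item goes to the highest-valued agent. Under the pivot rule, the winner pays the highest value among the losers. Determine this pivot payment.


Step 1: The efficient winner is agent 2 with value 94
Step 2: Other agents' values: [46, 61]
Step 3: Pivot payment = max(others) = 61
Step 4: The winner pays 61

61


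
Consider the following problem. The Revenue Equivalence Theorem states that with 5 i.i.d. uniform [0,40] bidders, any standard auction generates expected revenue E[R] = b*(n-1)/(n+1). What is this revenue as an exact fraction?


Step 1: By Revenue Equivalence, expected revenue = b*(n-1)/(n+1)
Step 2: Substituting n = 5, b = 40
Step 3: Revenue = 40*(5-1)/(5+1) = 40*4/6
Step 4: Revenue = 160/6 = 80/3

80/3


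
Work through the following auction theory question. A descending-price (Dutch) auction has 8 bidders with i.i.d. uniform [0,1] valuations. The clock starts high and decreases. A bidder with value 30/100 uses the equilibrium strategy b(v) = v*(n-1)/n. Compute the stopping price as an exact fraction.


Step 1: Dutch auctions are strategically equivalent to first-price auctions
Step 2: The equilibrium bid is b(v) = v*(n-1)/n
Step 3: b = 3/10 * 7/8
Step 4: b = 21/80

21/80


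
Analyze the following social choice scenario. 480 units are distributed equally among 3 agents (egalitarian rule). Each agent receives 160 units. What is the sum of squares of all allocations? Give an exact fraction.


Step 1: Each agent's share = 480/3 = 160
Step 2: Square of each share = (160)^2 = 25600
Step 3: Sum of squares = 3 * 25600 = 76800

76800


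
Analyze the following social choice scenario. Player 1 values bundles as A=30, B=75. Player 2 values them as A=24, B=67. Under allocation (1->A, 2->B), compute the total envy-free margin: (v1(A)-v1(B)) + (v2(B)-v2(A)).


Step 1: Player 1's margin = v1(A) - v1(B) = 30 - 75 = -45
Step 2: Player 2's margin = v2(B) - v2(A) = 67 - 24 = 43
Step 3: Total margin = -45 + 43 = -2

-2
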